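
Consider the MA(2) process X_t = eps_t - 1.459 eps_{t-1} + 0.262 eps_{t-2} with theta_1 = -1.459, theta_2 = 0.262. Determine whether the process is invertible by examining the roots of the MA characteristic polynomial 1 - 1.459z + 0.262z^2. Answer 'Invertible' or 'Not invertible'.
\text{Not invertible}

The MA(q) characteristic polynomial is P(z) = 1 - 1.459z + 0.262z^2.
Invertibility requires all roots to lie outside the unit circle, i.e. |z| > 1 for every root.
Set 1 + (-1.459) z + (0.262) z^2 = 0, i.e. a z^2 + b z + c = 0 with a = 0.262, b = -1.459, c = 1.
Discriminant D = b^2 - 4ac = (-1.459)^2 - 4*(0.262)*1 = 2.128681 - (1.048) = 1.080681.
D >= 0, so the roots are real: z = (-b +/- sqrt(D)) / (2a) = (1.459 +/- 1.039558) / (0.524).
  z_1 = (1.459 + 1.039558) / (0.524) = 4.7682,   |z_1| = 4.7682.
  z_2 = (1.459 - 1.039558) / (0.524) = 0.8005,   |z_2| = 0.8005.
Moduli of all roots: 4.7682, 0.8005.
All moduli strictly greater than 1? No.
Verdict: Not invertible.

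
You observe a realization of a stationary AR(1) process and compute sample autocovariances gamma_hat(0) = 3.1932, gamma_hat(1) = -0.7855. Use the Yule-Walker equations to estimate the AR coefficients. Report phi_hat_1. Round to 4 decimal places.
\hat\phi_{1} = -0.2460

The Yule-Walker equations for an AR(p) process read, in matrix form,
  Gamma_p phi = r_p,   with   (Gamma_p)_{ij} = gamma(|i - j|),
                       (r_p)_i = gamma(i),   i,j = 1..p.
Substitute the sample gammas (Toeplitz matrix and right-hand side of size 1):
  Gamma_p = [[3.1932]]
  r_p     = [-0.7855]
With p = 1 this is the single equation gamma(0) phi_1 = gamma(1):
  phi_hat_1 = gamma(1) / gamma(0) = -0.7855 / 3.1932 = -0.2460.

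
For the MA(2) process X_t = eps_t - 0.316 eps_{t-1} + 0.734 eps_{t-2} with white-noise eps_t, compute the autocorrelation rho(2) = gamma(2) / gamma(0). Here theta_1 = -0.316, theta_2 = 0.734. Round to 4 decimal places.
\rho(2) = 0.4479

For an MA(q) process with theta_0 = 1, the autocovariance is
  gamma(k) = sigma^2 * sum_{i=0..q-k} theta_i * theta_{i+k},
and rho(k) = gamma(k) / gamma(0). Sigma^2 cancels.
  numerator   = (1)*(0.734) = 0.734.
  denominator = (1)^2 + (-0.316)^2 + (0.734)^2 = 1.638612.
  rho(2) = 0.734 / 1.638612 = 0.4479.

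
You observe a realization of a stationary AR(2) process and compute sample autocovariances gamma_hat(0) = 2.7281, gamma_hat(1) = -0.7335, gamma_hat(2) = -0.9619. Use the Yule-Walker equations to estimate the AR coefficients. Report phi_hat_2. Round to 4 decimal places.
\hat\phi_{2} = -0.4580

The Yule-Walker equations for an AR(p) process read, in matrix form,
  Gamma_p phi = r_p,   with   (Gamma_p)_{ij} = gamma(|i - j|),
                       (r_p)_i = gamma(i),   i,j = 1..p.
Substitute the sample gammas (Toeplitz matrix and right-hand side of size 2):
  Gamma_p = [[2.7281, -0.7335], [-0.7335, 2.7281]]
  r_p     = [-0.7335, -0.9619]
Written out:
  2.7281 phi_1 - 0.7335 phi_2 = -0.7335
  -0.7335 phi_1 + 2.7281 phi_2 = -0.9619
Solve by Cramer's rule:
  det = gamma(0)^2 - gamma(1)^2 = (2.7281)^2 - (-0.7335)^2 = 7.44252961 - 0.53802225 = 6.90450736
  phi_hat_1 = [gamma(1) gamma(0) - gamma(1) gamma(2)] / det = [(-0.7335)(2.7281) - (-0.7335)(-0.9619)] / 6.90450736 = -2.706615 / 6.90450736 = -0.392
  phi_hat_2 = [gamma(0) gamma(2) - gamma(1)^2] / det = [(2.7281)(-0.9619) - (-0.7335)^2] / 6.90450736 = -3.16218164 / 6.90450736 = -0.458
So phi_hat = [-0.3920, -0.4580].
Therefore phi_hat_2 = -0.4580.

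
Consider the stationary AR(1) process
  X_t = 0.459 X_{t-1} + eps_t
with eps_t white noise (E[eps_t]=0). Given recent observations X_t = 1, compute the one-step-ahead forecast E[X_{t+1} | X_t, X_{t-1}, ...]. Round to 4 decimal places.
E[X_{t+1} \mid \mathcal F_t] = 0.4590

For an AR(p) model X_t = c + sum_i phi_i X_{t-i} + eps_t, the
one-step-ahead conditional mean is
  E[X_{t+1} | X_t, ...] = c + sum_i phi_i X_{t+1-i}.
Substitute known values:
  E[X_{t+1} | ...] = (0.459) * (1)
                   = 0.4590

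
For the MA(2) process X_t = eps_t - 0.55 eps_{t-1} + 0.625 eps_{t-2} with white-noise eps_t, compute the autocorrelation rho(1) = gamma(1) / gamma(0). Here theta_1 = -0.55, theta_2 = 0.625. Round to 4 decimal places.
\rho(1) = -0.5279

For an MA(q) process with theta_0 = 1, the autocovariance is
  gamma(k) = sigma^2 * sum_{i=0..q-k} theta_i * theta_{i+k},
and rho(k) = gamma(k) / gamma(0). Sigma^2 cancels.
  numerator   = (1)*(-0.55) + (-0.55)*(0.625) = -0.89375.
  denominator = (1)^2 + (-0.55)^2 + (0.625)^2 = 1.693125.
  rho(1) = -0.89375 / 1.693125 = -0.5279.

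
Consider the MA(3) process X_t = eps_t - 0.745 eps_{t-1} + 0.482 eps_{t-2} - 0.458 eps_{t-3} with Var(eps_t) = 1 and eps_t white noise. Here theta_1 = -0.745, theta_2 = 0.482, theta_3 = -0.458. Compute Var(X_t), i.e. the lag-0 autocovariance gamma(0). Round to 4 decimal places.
\gamma(0) = 1.9971

For an MA(q) process X_t = eps_t + sum_i theta_i eps_{t-i} with
Var(eps_t) = sigma^2, the variance is
  gamma(0) = sigma^2 * (1 + sum_i theta_i^2).
  sum_i theta_i^2 = (-0.745)^2 + (0.482)^2 + (-0.458)^2 = 0.555025 + 0.232324 + 0.209764 = 0.997113.
  gamma(0) = 1 * (1 + 0.997113) = 1 * 1.997113 = 1.997113, which rounds to 1.9971.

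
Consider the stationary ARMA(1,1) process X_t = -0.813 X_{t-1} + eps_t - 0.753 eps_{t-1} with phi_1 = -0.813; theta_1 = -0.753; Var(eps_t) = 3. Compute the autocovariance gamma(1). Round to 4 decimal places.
\gamma(1) = -22.3403

Multiply the model equation by X_{t-k} and take expectations. With theta_0 = psi_0 = 1 and psi_j the MA(infinity) weights, this gives
  gamma(k) - sum_i phi_i gamma(k-i) = c_k,
  c_k = sigma^2 * sum_{j=k..q} theta_j psi_{j-k}   (c_k = 0 for k > q),
using gamma(-m) = gamma(m).
psi-weights needed (psi_j = theta_j + sum_i phi_i psi_{j-i}):
  psi_1 = theta_1 + phi_1 = -0.753 + (-0.813) = -1.566
Right-hand sides:
  c_0 = sigma^2 (1 + theta_1 psi_1) = 3 * (1 + (-0.753)(-1.566)) = 3 * 2.179198 = 6.537594
  c_1 = sigma^2 theta_1 = 3 * (-0.753) = -2.259
  c_2 = 0
Equations for k = 0 and k = 1 (AR order 1):
  gamma(0) = phi_1 gamma(1) + c_0
  gamma(1) = phi_1 gamma(0) + c_1
Substituting the second into the first: gamma(0) (1 - phi_1^2) = c_0 + phi_1 c_1, so
  gamma(0) = (c_0 + phi_1 c_1) / (1 - phi_1^2) = (6.537594 + (-0.813)(-2.259)) / (1 - (-0.813)^2) = 8.374161 / 0.339031 = 24.700281.
  gamma(1) = phi_1 gamma(0) + c_1 = (-0.813)(24.700281) + (-2.259) = -22.340329.
Therefore gamma(1) = -22.3403 (to 4 decimal places).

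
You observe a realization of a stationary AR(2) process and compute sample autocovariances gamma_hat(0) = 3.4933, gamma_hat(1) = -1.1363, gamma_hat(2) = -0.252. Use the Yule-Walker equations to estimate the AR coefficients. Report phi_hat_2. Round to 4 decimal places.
\hat\phi_{2} = -0.1990

The Yule-Walker equations for an AR(p) process read, in matrix form,
  Gamma_p phi = r_p,   with   (Gamma_p)_{ij} = gamma(|i - j|),
                       (r_p)_i = gamma(i),   i,j = 1..p.
Substitute the sample gammas (Toeplitz matrix and right-hand side of size 2):
  Gamma_p = [[3.4933, -1.1363], [-1.1363, 3.4933]]
  r_p     = [-1.1363, -0.252]
Written out:
  3.4933 phi_1 - 1.1363 phi_2 = -1.1363
  -1.1363 phi_1 + 3.4933 phi_2 = -0.252
Solve by Cramer's rule:
  det = gamma(0)^2 - gamma(1)^2 = (3.4933)^2 - (-1.1363)^2 = 12.20314489 - 1.29117769 = 10.9119672
  phi_hat_1 = [gamma(1) gamma(0) - gamma(1) gamma(2)] / det = [(-1.1363)(3.4933) - (-1.1363)(-0.252)] / 10.9119672 = -4.25578439 / 10.9119672 = -0.39
  phi_hat_2 = [gamma(0) gamma(2) - gamma(1)^2] / det = [(3.4933)(-0.252) - (-1.1363)^2] / 10.9119672 = -2.17148929 / 10.9119672 = -0.199
So phi_hat = [-0.3900, -0.1990].
Therefore phi_hat_2 = -0.1990.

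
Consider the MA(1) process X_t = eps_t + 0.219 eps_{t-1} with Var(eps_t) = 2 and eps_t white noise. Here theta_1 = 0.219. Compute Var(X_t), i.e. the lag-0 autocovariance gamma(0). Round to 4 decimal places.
\gamma(0) = 2.0959

For an MA(q) process X_t = eps_t + sum_i theta_i eps_{t-i} with
Var(eps_t) = sigma^2, the variance is
  gamma(0) = sigma^2 * (1 + sum_i theta_i^2).
  sum_i theta_i^2 = (0.219)^2 = 0.047961.
  gamma(0) = 2 * (1 + 0.047961) = 2 * 1.047961 = 2.095922, which rounds to 2.0959.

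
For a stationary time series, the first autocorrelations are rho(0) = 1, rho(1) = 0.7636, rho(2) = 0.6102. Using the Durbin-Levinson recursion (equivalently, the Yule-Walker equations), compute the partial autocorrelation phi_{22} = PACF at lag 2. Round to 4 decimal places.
\phi_{22} = 0.0650

The PACF at lag k is phi_{kk}, the last component of the solution
to the Yule-Walker system G_k phi = r_k where
  (G_k)_{ij} = rho(|i - j|), (r_k)_i = rho(i), i,j = 1..k.
Equivalently, Durbin-Levinson gives phi_{kk} iteratively:
  phi_{11} = rho(1)
  phi_{kk} = [rho(k) - sum_{j=1..k-1} phi_{k-1,j} rho(k-j)]
            / [1 - sum_{j=1..k-1} phi_{k-1,j} rho(j)],
  phi_{k,j} = phi_{k-1,j} - phi_{kk} phi_{k-1,k-j},  j = 1..k-1.
Step k = 1:
  phi_11 = rho(1) = 0.7636.
Step k = 2:
  phi_22 = [rho(2) - phi_11 rho(1)] / [1 - phi_11 rho(1)] = [0.6102 - (0.7636)(0.7636)] / [1 - (0.7636)(0.7636)]
         = 0.02711504 / 0.41691504 = 0.065.
Therefore phi_{22} = 0.0650.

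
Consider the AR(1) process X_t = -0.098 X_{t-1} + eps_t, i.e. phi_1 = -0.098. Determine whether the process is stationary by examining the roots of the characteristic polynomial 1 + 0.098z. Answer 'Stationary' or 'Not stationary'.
\text{Stationary}

The AR(p) characteristic polynomial is P(z) = 1 + 0.098z.
Stationarity requires all roots to lie outside the unit circle, i.e. |z| > 1 for every root.
This is linear in z: 1 + (0.098) z = 0  =>  z = -1/(0.098) = -10.204082,  |z| = 10.204082.
Moduli of all roots: 10.2041.
All moduli strictly greater than 1? Yes.
Verdict: Stationary.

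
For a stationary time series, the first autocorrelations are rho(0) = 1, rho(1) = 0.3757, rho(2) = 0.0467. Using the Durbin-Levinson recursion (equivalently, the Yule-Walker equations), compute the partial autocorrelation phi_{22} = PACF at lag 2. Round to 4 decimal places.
\phi_{22} = -0.1100

The PACF at lag k is phi_{kk}, the last component of the solution
to the Yule-Walker system G_k phi = r_k where
  (G_k)_{ij} = rho(|i - j|), (r_k)_i = rho(i), i,j = 1..k.
Equivalently, Durbin-Levinson gives phi_{kk} iteratively:
  phi_{11} = rho(1)
  phi_{kk} = [rho(k) - sum_{j=1..k-1} phi_{k-1,j} rho(k-j)]
            / [1 - sum_{j=1..k-1} phi_{k-1,j} rho(j)],
  phi_{k,j} = phi_{k-1,j} - phi_{kk} phi_{k-1,k-j},  j = 1..k-1.
Step k = 1:
  phi_11 = rho(1) = 0.3757.
Step k = 2:
  phi_22 = [rho(2) - phi_11 rho(1)] / [1 - phi_11 rho(1)] = [0.0467 - (0.3757)(0.3757)] / [1 - (0.3757)(0.3757)]
         = -0.09445049 / 0.85884951 = -0.11.
Therefore phi_{22} = -0.1100.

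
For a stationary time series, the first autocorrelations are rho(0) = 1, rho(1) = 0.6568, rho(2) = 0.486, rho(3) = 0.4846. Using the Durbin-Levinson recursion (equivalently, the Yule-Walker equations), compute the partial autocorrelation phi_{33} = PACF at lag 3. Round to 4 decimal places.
\phi_{33} = 0.2360

The PACF at lag k is phi_{kk}, the last component of the solution
to the Yule-Walker system G_k phi = r_k where
  (G_k)_{ij} = rho(|i - j|), (r_k)_i = rho(i), i,j = 1..k.
Equivalently, Durbin-Levinson gives phi_{kk} iteratively:
  phi_{11} = rho(1)
  phi_{kk} = [rho(k) - sum_{j=1..k-1} phi_{k-1,j} rho(k-j)]
            / [1 - sum_{j=1..k-1} phi_{k-1,j} rho(j)],
  phi_{k,j} = phi_{k-1,j} - phi_{kk} phi_{k-1,k-j},  j = 1..k-1.
Step k = 1:
  phi_11 = rho(1) = 0.6568.
Step k = 2:
  phi_22 = [rho(2) - phi_11 rho(1)] / [1 - phi_11 rho(1)] = [0.486 - (0.6568)(0.6568)] / [1 - (0.6568)(0.6568)]
         = 0.05461376 / 0.56861376 = 0.096047.
  Update: phi_21 = phi_11 - phi_22 phi_11 = 0.6568 - (0.096047)(0.6568) = 0.593716.
Step k = 3:
  phi_33 = [rho(3) - phi_21 rho(2) - phi_22 rho(1)] / [1 - phi_21 rho(1) - phi_22 rho(2)]
    numerator   = 0.4846 - (0.593716)(0.486) - (0.096047)(0.6568) = 0.13297013
    denominator = 1 - (0.593716)(0.6568) - (0.096047)(0.486) = 0.56336826
  phi_33 = 0.13297013 / 0.56336826 = 0.236.
Therefore phi_{33} = 0.2360.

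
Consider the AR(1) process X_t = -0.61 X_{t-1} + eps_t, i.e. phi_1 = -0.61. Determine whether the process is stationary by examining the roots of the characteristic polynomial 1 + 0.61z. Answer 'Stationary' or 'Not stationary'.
\text{Stationary}

The AR(p) characteristic polynomial is P(z) = 1 + 0.61z.
Stationarity requires all roots to lie outside the unit circle, i.e. |z| > 1 for every root.
This is linear in z: 1 + (0.61) z = 0  =>  z = -1/(0.61) = -1.639344,  |z| = 1.639344.
Moduli of all roots: 1.6393.
All moduli strictly greater than 1? Yes.
Verdict: Stationary.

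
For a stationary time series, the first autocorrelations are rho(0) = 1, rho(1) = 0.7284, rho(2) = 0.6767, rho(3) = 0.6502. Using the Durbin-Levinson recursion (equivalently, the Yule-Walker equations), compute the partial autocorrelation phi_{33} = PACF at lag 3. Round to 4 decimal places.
\phi_{33} = 0.1981

The PACF at lag k is phi_{kk}, the last component of the solution
to the Yule-Walker system G_k phi = r_k where
  (G_k)_{ij} = rho(|i - j|), (r_k)_i = rho(i), i,j = 1..k.
Equivalently, Durbin-Levinson gives phi_{kk} iteratively:
  phi_{11} = rho(1)
  phi_{kk} = [rho(k) - sum_{j=1..k-1} phi_{k-1,j} rho(k-j)]
            / [1 - sum_{j=1..k-1} phi_{k-1,j} rho(j)],
  phi_{k,j} = phi_{k-1,j} - phi_{kk} phi_{k-1,k-j},  j = 1..k-1.
Step k = 1:
  phi_11 = rho(1) = 0.7284.
Step k = 2:
  phi_22 = [rho(2) - phi_11 rho(1)] / [1 - phi_11 rho(1)] = [0.6767 - (0.7284)(0.7284)] / [1 - (0.7284)(0.7284)]
         = 0.14613344 / 0.46943344 = 0.311297.
  Update: phi_21 = phi_11 - phi_22 phi_11 = 0.7284 - (0.311297)(0.7284) = 0.501651.
Step k = 3:
  phi_33 = [rho(3) - phi_21 rho(2) - phi_22 rho(1)] / [1 - phi_21 rho(1) - phi_22 rho(2)]
    numerator   = 0.6502 - (0.501651)(0.6767) - (0.311297)(0.7284) = 0.08398374
    denominator = 1 - (0.501651)(0.7284) - (0.311297)(0.6767) = 0.42394247
  phi_33 = 0.08398374 / 0.42394247 = 0.1981.
Therefore phi_{33} = 0.1981.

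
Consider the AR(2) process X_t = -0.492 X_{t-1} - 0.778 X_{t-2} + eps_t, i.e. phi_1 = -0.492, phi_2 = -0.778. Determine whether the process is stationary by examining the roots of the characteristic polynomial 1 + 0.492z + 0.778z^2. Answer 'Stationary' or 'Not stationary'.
\text{Stationary}

The AR(p) characteristic polynomial is P(z) = 1 + 0.492z + 0.778z^2.
Stationarity requires all roots to lie outside the unit circle, i.e. |z| > 1 for every root.
Set 1 + (0.492) z + (0.778) z^2 = 0, i.e. a z^2 + b z + c = 0 with a = 0.778, b = 0.492, c = 1.
Discriminant D = b^2 - 4ac = (0.492)^2 - 4*(0.778)*1 = 0.242064 - (3.112) = -2.869936.
D < 0, so the roots are the complex-conjugate pair z = (-b +/- i sqrt(-D)) / (2a) = -0.3162 +/- 1.0887i.
For a conjugate pair |z|^2 = z * conj(z) = (product of roots) = c/a = 1/(0.778) = 1.285347, so |z| = sqrt(1.285347) = 1.1337 for both roots.
Moduli of all roots: 1.1337, 1.1337.
All moduli strictly greater than 1? Yes.
Verdict: Stationary.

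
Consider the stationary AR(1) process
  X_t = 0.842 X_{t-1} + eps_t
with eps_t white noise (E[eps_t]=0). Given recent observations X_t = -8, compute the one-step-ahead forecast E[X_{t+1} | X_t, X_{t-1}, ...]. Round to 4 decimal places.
E[X_{t+1} \mid \mathcal F_t] = -6.7360

For an AR(p) model X_t = c + sum_i phi_i X_{t-i} + eps_t, the
one-step-ahead conditional mean is
  E[X_{t+1} | X_t, ...] = c + sum_i phi_i X_{t+1-i}.
Substitute known values:
  E[X_{t+1} | ...] = (0.842) * (-8)
                   = -6.7360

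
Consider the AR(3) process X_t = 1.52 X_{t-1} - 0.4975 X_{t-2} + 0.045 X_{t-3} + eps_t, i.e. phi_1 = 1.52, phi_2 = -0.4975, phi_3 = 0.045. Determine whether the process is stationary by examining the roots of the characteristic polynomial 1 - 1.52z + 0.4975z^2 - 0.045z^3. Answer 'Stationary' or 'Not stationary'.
\text{Not stationary}

The AR(p) characteristic polynomial is P(z) = 1 - 1.52z + 0.4975z^2 - 0.045z^3.
Stationarity requires all roots to lie outside the unit circle, i.e. |z| > 1 for every root.
Degree 3: look for a simple real root z0 first, then factor out (1 - z/z0) and solve the remaining quadratic.
Testing z0 = 4: P(4) = 1 + (-1.52)(4) + (0.4975)(4)^2 + (-0.045)(4)^3
  = 1 + (-6.08) + (7.96) + (-2.88) = 0.  So z_0 = 4 is a root, |z_0| = 4.
Divide out the factor (1 - 0.25 z) = (1 - z/z0) (since 1/z0 = 0.25):
  P(z) = (1 - 0.25 z)(1 + (-1.27) z + (0.18) z^2)
  [check: z-coef -1.27 - (0.25) = -1.52; z^2-coef 0.18 - (0.25)(-1.27) = 0.4975; z^3-coef -(0.25)(0.18) = -0.045.]
Remaining roots from the quadratic factor 1 + (-1.27) z + (0.18) z^2:
  Set 1 + (-1.27) z + (0.18) z^2 = 0, i.e. a z^2 + b z + c = 0 with a = 0.18, b = -1.27, c = 1.
  Discriminant D = b^2 - 4ac = (-1.27)^2 - 4*(0.18)*1 = 1.6129 - (0.72) = 0.8929.
  D >= 0, so the roots are real: z = (-b +/- sqrt(D)) / (2a) = (1.27 +/- 0.944934) / (0.36).
    z_1 = (1.27 + 0.944934) / (0.36) = 6.1526,   |z_1| = 6.1526.
    z_2 = (1.27 - 0.944934) / (0.36) = 0.903,   |z_2| = 0.903.
Moduli of all roots: 4.0000, 6.1526, 0.9030.
All moduli strictly greater than 1? No.
Verdict: Not stationary.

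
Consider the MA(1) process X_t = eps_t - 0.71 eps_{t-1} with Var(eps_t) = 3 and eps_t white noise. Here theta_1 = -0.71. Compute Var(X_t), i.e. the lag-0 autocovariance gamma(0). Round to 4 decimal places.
\gamma(0) = 4.5123

For an MA(q) process X_t = eps_t + sum_i theta_i eps_{t-i} with
Var(eps_t) = sigma^2, the variance is
  gamma(0) = sigma^2 * (1 + sum_i theta_i^2).
  sum_i theta_i^2 = (-0.71)^2 = 0.5041.
  gamma(0) = 3 * (1 + 0.5041) = 3 * 1.5041 = 4.5123.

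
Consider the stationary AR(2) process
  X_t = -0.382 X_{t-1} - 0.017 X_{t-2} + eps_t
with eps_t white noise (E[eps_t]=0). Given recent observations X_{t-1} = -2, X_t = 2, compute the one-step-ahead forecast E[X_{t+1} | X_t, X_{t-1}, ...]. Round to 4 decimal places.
E[X_{t+1} \mid \mathcal F_t] = -0.7300

For an AR(p) model X_t = c + sum_i phi_i X_{t-i} + eps_t, the
one-step-ahead conditional mean is
  E[X_{t+1} | X_t, ...] = c + sum_i phi_i X_{t+1-i}.
Substitute known values:
  E[X_{t+1} | ...] = (-0.382) * (2) + (-0.017) * (-2)
                   = -0.7300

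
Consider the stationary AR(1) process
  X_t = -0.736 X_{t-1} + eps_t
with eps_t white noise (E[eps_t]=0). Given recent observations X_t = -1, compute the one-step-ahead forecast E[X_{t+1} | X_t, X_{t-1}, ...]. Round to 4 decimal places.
E[X_{t+1} \mid \mathcal F_t] = 0.7360

For an AR(p) model X_t = c + sum_i phi_i X_{t-i} + eps_t, the
one-step-ahead conditional mean is
  E[X_{t+1} | X_t, ...] = c + sum_i phi_i X_{t+1-i}.
Substitute known values:
  E[X_{t+1} | ...] = (-0.736) * (-1)
                   = 0.7360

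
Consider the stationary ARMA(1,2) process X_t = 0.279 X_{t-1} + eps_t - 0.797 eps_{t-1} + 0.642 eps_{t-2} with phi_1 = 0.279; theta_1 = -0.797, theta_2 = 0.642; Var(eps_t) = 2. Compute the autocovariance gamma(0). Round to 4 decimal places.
\gamma(0) = 3.0734

Multiply the model equation by X_{t-k} and take expectations. With theta_0 = psi_0 = 1 and psi_j the MA(infinity) weights, this gives
  gamma(k) - sum_i phi_i gamma(k-i) = c_k,
  c_k = sigma^2 * sum_{j=k..q} theta_j psi_{j-k}   (c_k = 0 for k > q),
using gamma(-m) = gamma(m).
psi-weights needed (psi_j = theta_j + sum_i phi_i psi_{j-i}):
  psi_1 = theta_1 + phi_1 = -0.797 + (0.279) = -0.518
  psi_2 = theta_2 + phi_1 psi_1 = 0.642 + (0.279)(-0.518) = 0.497478
Right-hand sides:
  c_0 = sigma^2 (1 + theta_1 psi_1 + theta_2 psi_2) = 2 * (1 + (-0.797)(-0.518) + (0.642)(0.497478)) = 2 * 1.732227 = 3.464454
  c_1 = sigma^2 (theta_1 + theta_2 psi_1) = 2 * (-0.797 + (0.642)(-0.518)) = -2.259112
  c_2 = sigma^2 theta_2 = 2 * (0.642) = 1.284
Equations for k = 0 and k = 1 (AR order 1):
  gamma(0) = phi_1 gamma(1) + c_0
  gamma(1) = phi_1 gamma(0) + c_1
Substituting the second into the first: gamma(0) (1 - phi_1^2) = c_0 + phi_1 c_1, so
  gamma(0) = (c_0 + phi_1 c_1) / (1 - phi_1^2) = (3.464454 + (0.279)(-2.259112)) / (1 - (0.279)^2) = 2.834162 / 0.922159 = 3.073398.
Therefore gamma(0) = 3.0734 (to 4 decimal places).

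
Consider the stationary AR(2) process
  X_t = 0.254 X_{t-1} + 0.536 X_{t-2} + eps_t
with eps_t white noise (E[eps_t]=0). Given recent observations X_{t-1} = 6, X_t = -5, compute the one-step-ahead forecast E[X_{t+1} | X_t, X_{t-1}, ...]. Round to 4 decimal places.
E[X_{t+1} \mid \mathcal F_t] = 1.9460

For an AR(p) model X_t = c + sum_i phi_i X_{t-i} + eps_t, the
one-step-ahead conditional mean is
  E[X_{t+1} | X_t, ...] = c + sum_i phi_i X_{t+1-i}.
Substitute known values:
  E[X_{t+1} | ...] = (0.254) * (-5) + (0.536) * (6)
                   = 1.9460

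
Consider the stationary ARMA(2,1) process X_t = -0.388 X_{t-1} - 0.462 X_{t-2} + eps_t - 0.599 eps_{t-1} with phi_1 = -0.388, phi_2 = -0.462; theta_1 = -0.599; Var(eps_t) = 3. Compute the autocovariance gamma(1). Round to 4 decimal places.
\gamma(1) = -3.0550

Multiply the model equation by X_{t-k} and take expectations. With theta_0 = psi_0 = 1 and psi_j the MA(infinity) weights, this gives
  gamma(k) - sum_i phi_i gamma(k-i) = c_k,
  c_k = sigma^2 * sum_{j=k..q} theta_j psi_{j-k}   (c_k = 0 for k > q),
using gamma(-m) = gamma(m).
psi-weights needed (psi_j = theta_j + sum_i phi_i psi_{j-i}):
  psi_1 = theta_1 + phi_1 = -0.599 + (-0.388) = -0.987
Right-hand sides:
  c_0 = sigma^2 (1 + theta_1 psi_1) = 3 * (1 + (-0.599)(-0.987)) = 3 * 1.591213 = 4.773639
  c_1 = sigma^2 theta_1 = 3 * (-0.599) = -1.797
  c_2 = 0
Equations for k = 0, 1, 2 (AR order 2, c_2 = 0):
  (E0) gamma(0) = phi_1 gamma(1) + phi_2 gamma(2) + c_0
  (E1) gamma(1) = phi_1 gamma(0) + phi_2 gamma(1) + c_1
  (E2) gamma(2) = phi_1 gamma(1) + phi_2 gamma(0)
From (E1): gamma(1) = A gamma(0) + B with
  A = phi_1 / (1 - phi_2) = -0.388 / 1.462 = -0.26539,   B = c_1 / (1 - phi_2) = -1.797 / 1.462 = -1.229138.
Insert (E2) into (E0): gamma(0) (1 - phi_2^2) = phi_1 (1 + phi_2) gamma(1) + c_0.
  phi_1 (1 + phi_2) = (-0.388)(0.538) = -0.208744,   1 - phi_2^2 = 0.786556.
Replace gamma(1) by A gamma(0) + B and collect gamma(0):
  gamma(0) [0.786556 - (-0.208744)(-0.26539)] = (-0.208744)(-1.229138) + 4.773639
  gamma(0) * 0.731157 = 5.030214
  gamma(0) = 5.030214 / 0.731157 = 6.879796.
  gamma(1) = A gamma(0) + B = (-0.26539)(6.879796) + (-1.229138) = -3.054966.
Therefore gamma(1) = -3.0550 (to 4 decimal places).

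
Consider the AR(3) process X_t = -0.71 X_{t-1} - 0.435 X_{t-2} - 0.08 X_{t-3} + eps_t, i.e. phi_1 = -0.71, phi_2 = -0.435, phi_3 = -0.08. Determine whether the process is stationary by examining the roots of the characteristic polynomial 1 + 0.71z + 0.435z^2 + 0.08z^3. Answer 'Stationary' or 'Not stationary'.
\text{Stationary}

The AR(p) characteristic polynomial is P(z) = 1 + 0.71z + 0.435z^2 + 0.08z^3.
Stationarity requires all roots to lie outside the unit circle, i.e. |z| > 1 for every root.
Degree 3: look for a simple real root z0 first, then factor out (1 - z/z0) and solve the remaining quadratic.
Testing z0 = -4: P(-4) = 1 + (0.71)(-4) + (0.435)(-4)^2 + (0.08)(-4)^3
  = 1 + (-2.84) + (6.96) + (-5.12) = 0.  So z_0 = -4 is a root, |z_0| = 4.
Divide out the factor (1 + 0.25 z) = (1 - z/z0) (since 1/z0 = -0.25):
  P(z) = (1 + 0.25 z)(1 + (0.46) z + (0.32) z^2)
  [check: z-coef 0.46 - (-0.25) = 0.71; z^2-coef 0.32 - (-0.25)(0.46) = 0.435; z^3-coef -(-0.25)(0.32) = 0.08.]
Remaining roots from the quadratic factor 1 + (0.46) z + (0.32) z^2:
  Set 1 + (0.46) z + (0.32) z^2 = 0, i.e. a z^2 + b z + c = 0 with a = 0.32, b = 0.46, c = 1.
  Discriminant D = b^2 - 4ac = (0.46)^2 - 4*(0.32)*1 = 0.2116 - (1.28) = -1.0684.
  D < 0, so the roots are the complex-conjugate pair z = (-b +/- i sqrt(-D)) / (2a) = -0.7188 +/- 1.6151i.
  For a conjugate pair |z|^2 = z * conj(z) = (product of roots) = c/a = 1/(0.32) = 3.125, so |z| = sqrt(3.125) = 1.7678 for both roots.
Moduli of all roots: 4.0000, 1.7678, 1.7678.
All moduli strictly greater than 1? Yes.
Verdict: Stationary.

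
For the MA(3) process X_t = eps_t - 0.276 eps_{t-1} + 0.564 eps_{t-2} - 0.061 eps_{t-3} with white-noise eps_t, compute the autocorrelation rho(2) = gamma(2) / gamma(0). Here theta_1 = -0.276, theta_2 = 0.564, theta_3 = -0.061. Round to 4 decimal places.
\rho(2) = 0.4155

For an MA(q) process with theta_0 = 1, the autocovariance is
  gamma(k) = sigma^2 * sum_{i=0..q-k} theta_i * theta_{i+k},
and rho(k) = gamma(k) / gamma(0). Sigma^2 cancels.
  numerator   = (1)*(0.564) + (-0.276)*(-0.061) = 0.580836.
  denominator = (1)^2 + (-0.276)^2 + (0.564)^2 + (-0.061)^2 = 1.397993.
  rho(2) = 0.580836 / 1.397993 = 0.4155.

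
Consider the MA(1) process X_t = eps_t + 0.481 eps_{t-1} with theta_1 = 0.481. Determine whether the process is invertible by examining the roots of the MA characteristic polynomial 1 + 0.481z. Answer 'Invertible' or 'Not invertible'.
\text{Invertible}

The MA(q) characteristic polynomial is P(z) = 1 + 0.481z.
Invertibility requires all roots to lie outside the unit circle, i.e. |z| > 1 for every root.
This is linear in z: 1 + (0.481) z = 0  =>  z = -1/(0.481) = -2.079002,  |z| = 2.079002.
Moduli of all roots: 2.0790.
All moduli strictly greater than 1? Yes.
Verdict: Invertible.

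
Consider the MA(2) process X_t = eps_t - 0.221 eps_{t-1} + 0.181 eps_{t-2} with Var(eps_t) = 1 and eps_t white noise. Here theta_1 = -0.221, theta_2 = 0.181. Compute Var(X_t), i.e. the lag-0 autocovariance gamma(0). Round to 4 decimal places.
\gamma(0) = 1.0816

For an MA(q) process X_t = eps_t + sum_i theta_i eps_{t-i} with
Var(eps_t) = sigma^2, the variance is
  gamma(0) = sigma^2 * (1 + sum_i theta_i^2).
  sum_i theta_i^2 = (-0.221)^2 + (0.181)^2 = 0.048841 + 0.032761 = 0.081602.
  gamma(0) = 1 * (1 + 0.081602) = 1 * 1.081602 = 1.081602, which rounds to 1.0816.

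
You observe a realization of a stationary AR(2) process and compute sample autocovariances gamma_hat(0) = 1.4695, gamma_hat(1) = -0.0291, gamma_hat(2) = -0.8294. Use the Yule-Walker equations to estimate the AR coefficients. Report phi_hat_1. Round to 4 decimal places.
\hat\phi_{1} = -0.0310

The Yule-Walker equations for an AR(p) process read, in matrix form,
  Gamma_p phi = r_p,   with   (Gamma_p)_{ij} = gamma(|i - j|),
                       (r_p)_i = gamma(i),   i,j = 1..p.
Substitute the sample gammas (Toeplitz matrix and right-hand side of size 2):
  Gamma_p = [[1.4695, -0.0291], [-0.0291, 1.4695]]
  r_p     = [-0.0291, -0.8294]
Written out:
  1.4695 phi_1 - 0.0291 phi_2 = -0.0291
  -0.0291 phi_1 + 1.4695 phi_2 = -0.8294
Solve by Cramer's rule:
  det = gamma(0)^2 - gamma(1)^2 = (1.4695)^2 - (-0.0291)^2 = 2.15943025 - 0.00084681 = 2.15858344
  phi_hat_1 = [gamma(1) gamma(0) - gamma(1) gamma(2)] / det = [(-0.0291)(1.4695) - (-0.0291)(-0.8294)] / 2.15858344 = -0.06689799 / 2.15858344 = -0.031
  phi_hat_2 = [gamma(0) gamma(2) - gamma(1)^2] / det = [(1.4695)(-0.8294) - (-0.0291)^2] / 2.15858344 = -1.21965011 / 2.15858344 = -0.565
So phi_hat = [-0.0310, -0.5650].
Therefore phi_hat_1 = -0.0310.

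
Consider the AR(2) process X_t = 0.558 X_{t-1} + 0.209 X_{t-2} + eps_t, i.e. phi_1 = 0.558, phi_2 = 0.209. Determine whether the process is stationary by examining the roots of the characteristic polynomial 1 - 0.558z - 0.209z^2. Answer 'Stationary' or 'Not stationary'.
\text{Stationary}

The AR(p) characteristic polynomial is P(z) = 1 - 0.558z - 0.209z^2.
Stationarity requires all roots to lie outside the unit circle, i.e. |z| > 1 for every root.
Set 1 + (-0.558) z + (-0.209) z^2 = 0, i.e. a z^2 + b z + c = 0 with a = -0.209, b = -0.558, c = 1.
Discriminant D = b^2 - 4ac = (-0.558)^2 - 4*(-0.209)*1 = 0.311364 - (-0.836) = 1.147364.
D >= 0, so the roots are real: z = (-b +/- sqrt(D)) / (2a) = (0.558 +/- 1.071151) / (-0.418).
  z_1 = (0.558 + 1.071151) / (-0.418) = -3.8975,   |z_1| = 3.8975.
  z_2 = (0.558 - 1.071151) / (-0.418) = 1.2276,   |z_2| = 1.2276.
Moduli of all roots: 3.8975, 1.2276.
All moduli strictly greater than 1? Yes.
Verdict: Stationary.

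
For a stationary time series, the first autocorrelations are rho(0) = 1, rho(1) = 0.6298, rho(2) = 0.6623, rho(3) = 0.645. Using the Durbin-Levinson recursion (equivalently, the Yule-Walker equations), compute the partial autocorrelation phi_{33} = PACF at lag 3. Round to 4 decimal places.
\phi_{33} = 0.2760

The PACF at lag k is phi_{kk}, the last component of the solution
to the Yule-Walker system G_k phi = r_k where
  (G_k)_{ij} = rho(|i - j|), (r_k)_i = rho(i), i,j = 1..k.
Equivalently, Durbin-Levinson gives phi_{kk} iteratively:
  phi_{11} = rho(1)
  phi_{kk} = [rho(k) - sum_{j=1..k-1} phi_{k-1,j} rho(k-j)]
            / [1 - sum_{j=1..k-1} phi_{k-1,j} rho(j)],
  phi_{k,j} = phi_{k-1,j} - phi_{kk} phi_{k-1,k-j},  j = 1..k-1.
Step k = 1:
  phi_11 = rho(1) = 0.6298.
Step k = 2:
  phi_22 = [rho(2) - phi_11 rho(1)] / [1 - phi_11 rho(1)] = [0.6623 - (0.6298)(0.6298)] / [1 - (0.6298)(0.6298)]
         = 0.26565196 / 0.60335196 = 0.440294.
  Update: phi_21 = phi_11 - phi_22 phi_11 = 0.6298 - (0.440294)(0.6298) = 0.352503.
Step k = 3:
  phi_33 = [rho(3) - phi_21 rho(2) - phi_22 rho(1)] / [1 - phi_21 rho(1) - phi_22 rho(2)]
    numerator   = 0.645 - (0.352503)(0.6623) - (0.440294)(0.6298) = 0.13424031
    denominator = 1 - (0.352503)(0.6298) - (0.440294)(0.6623) = 0.48638712
  phi_33 = 0.13424031 / 0.48638712 = 0.276.
Therefore phi_{33} = 0.2760.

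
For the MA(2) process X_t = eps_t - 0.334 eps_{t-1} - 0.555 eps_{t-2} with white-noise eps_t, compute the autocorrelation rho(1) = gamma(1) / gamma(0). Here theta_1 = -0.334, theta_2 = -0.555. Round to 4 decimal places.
\rho(1) = -0.1047

For an MA(q) process with theta_0 = 1, the autocovariance is
  gamma(k) = sigma^2 * sum_{i=0..q-k} theta_i * theta_{i+k},
and rho(k) = gamma(k) / gamma(0). Sigma^2 cancels.
  numerator   = (1)*(-0.334) + (-0.334)*(-0.555) = -0.14863.
  denominator = (1)^2 + (-0.334)^2 + (-0.555)^2 = 1.419581.
  rho(1) = -0.14863 / 1.419581 = -0.1047.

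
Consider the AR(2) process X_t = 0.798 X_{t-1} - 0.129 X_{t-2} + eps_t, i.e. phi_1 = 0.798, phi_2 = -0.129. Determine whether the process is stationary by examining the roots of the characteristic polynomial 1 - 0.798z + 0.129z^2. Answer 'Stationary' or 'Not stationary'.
\text{Stationary}

The AR(p) characteristic polynomial is P(z) = 1 - 0.798z + 0.129z^2.
Stationarity requires all roots to lie outside the unit circle, i.e. |z| > 1 for every root.
Set 1 + (-0.798) z + (0.129) z^2 = 0, i.e. a z^2 + b z + c = 0 with a = 0.129, b = -0.798, c = 1.
Discriminant D = b^2 - 4ac = (-0.798)^2 - 4*(0.129)*1 = 0.636804 - (0.516) = 0.120804.
D >= 0, so the roots are real: z = (-b +/- sqrt(D)) / (2a) = (0.798 +/- 0.347569) / (0.258).
  z_1 = (0.798 + 0.347569) / (0.258) = 4.4402,   |z_1| = 4.4402.
  z_2 = (0.798 - 0.347569) / (0.258) = 1.7459,   |z_2| = 1.7459.
Moduli of all roots: 4.4402, 1.7459.
All moduli strictly greater than 1? Yes.
Verdict: Stationary.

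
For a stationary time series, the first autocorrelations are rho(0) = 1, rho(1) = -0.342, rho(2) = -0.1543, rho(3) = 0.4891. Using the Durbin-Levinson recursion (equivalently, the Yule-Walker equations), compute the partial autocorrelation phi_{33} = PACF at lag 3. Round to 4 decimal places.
\phi_{33} = 0.3940

The PACF at lag k is phi_{kk}, the last component of the solution
to the Yule-Walker system G_k phi = r_k where
  (G_k)_{ij} = rho(|i - j|), (r_k)_i = rho(i), i,j = 1..k.
Equivalently, Durbin-Levinson gives phi_{kk} iteratively:
  phi_{11} = rho(1)
  phi_{kk} = [rho(k) - sum_{j=1..k-1} phi_{k-1,j} rho(k-j)]
            / [1 - sum_{j=1..k-1} phi_{k-1,j} rho(j)],
  phi_{k,j} = phi_{k-1,j} - phi_{kk} phi_{k-1,k-j},  j = 1..k-1.
Step k = 1:
  phi_11 = rho(1) = -0.342.
Step k = 2:
  phi_22 = [rho(2) - phi_11 rho(1)] / [1 - phi_11 rho(1)] = [-0.1543 - (-0.342)(-0.342)] / [1 - (-0.342)(-0.342)]
         = -0.271264 / 0.883036 = -0.307195.
  Update: phi_21 = phi_11 - phi_22 phi_11 = -0.342 - (-0.307195)(-0.342) = -0.447061.
Step k = 3:
  phi_33 = [rho(3) - phi_21 rho(2) - phi_22 rho(1)] / [1 - phi_21 rho(1) - phi_22 rho(2)]
    numerator   = 0.4891 - (-0.447061)(-0.1543) - (-0.307195)(-0.342) = 0.31505795
    denominator = 1 - (-0.447061)(-0.342) - (-0.307195)(-0.1543) = 0.79970513
  phi_33 = 0.31505795 / 0.79970513 = 0.394.
Therefore phi_{33} = 0.3940.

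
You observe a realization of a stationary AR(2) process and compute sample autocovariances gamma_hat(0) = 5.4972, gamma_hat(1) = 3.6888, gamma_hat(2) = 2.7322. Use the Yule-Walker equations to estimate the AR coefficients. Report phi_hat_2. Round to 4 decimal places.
\hat\phi_{2} = 0.0850

The Yule-Walker equations for an AR(p) process read, in matrix form,
  Gamma_p phi = r_p,   with   (Gamma_p)_{ij} = gamma(|i - j|),
                       (r_p)_i = gamma(i),   i,j = 1..p.
Substitute the sample gammas (Toeplitz matrix and right-hand side of size 2):
  Gamma_p = [[5.4972, 3.6888], [3.6888, 5.4972]]
  r_p     = [3.6888, 2.7322]
Written out:
  5.4972 phi_1 + 3.6888 phi_2 = 3.6888
  3.6888 phi_1 + 5.4972 phi_2 = 2.7322
Solve by Cramer's rule:
  det = gamma(0)^2 - gamma(1)^2 = (5.4972)^2 - (3.6888)^2 = 30.21920784 - 13.60724544 = 16.6119624
  phi_hat_1 = [gamma(1) gamma(0) - gamma(1) gamma(2)] / det = [(3.6888)(5.4972) - (3.6888)(2.7322)] / 16.6119624 = 10.199532 / 16.6119624 = 0.614
  phi_hat_2 = [gamma(0) gamma(2) - gamma(1)^2] / det = [(5.4972)(2.7322) - (3.6888)^2] / 16.6119624 = 1.4122044 / 16.6119624 = 0.085
So phi_hat = [0.6140, 0.0850].
Therefore phi_hat_2 = 0.0850.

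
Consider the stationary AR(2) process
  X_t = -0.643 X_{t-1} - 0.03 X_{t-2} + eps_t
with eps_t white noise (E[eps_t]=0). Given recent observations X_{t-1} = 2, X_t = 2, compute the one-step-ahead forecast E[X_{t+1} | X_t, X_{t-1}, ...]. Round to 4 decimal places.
E[X_{t+1} \mid \mathcal F_t] = -1.3460

For an AR(p) model X_t = c + sum_i phi_i X_{t-i} + eps_t, the
one-step-ahead conditional mean is
  E[X_{t+1} | X_t, ...] = c + sum_i phi_i X_{t+1-i}.
Substitute known values:
  E[X_{t+1} | ...] = (-0.643) * (2) + (-0.03) * (2)
                   = -1.3460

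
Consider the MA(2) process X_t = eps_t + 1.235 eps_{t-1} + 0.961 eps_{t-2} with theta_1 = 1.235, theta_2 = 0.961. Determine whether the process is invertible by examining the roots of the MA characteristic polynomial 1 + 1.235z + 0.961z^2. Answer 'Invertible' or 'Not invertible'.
\text{Invertible}

The MA(q) characteristic polynomial is P(z) = 1 + 1.235z + 0.961z^2.
Invertibility requires all roots to lie outside the unit circle, i.e. |z| > 1 for every root.
Set 1 + (1.235) z + (0.961) z^2 = 0, i.e. a z^2 + b z + c = 0 with a = 0.961, b = 1.235, c = 1.
Discriminant D = b^2 - 4ac = (1.235)^2 - 4*(0.961)*1 = 1.525225 - (3.844) = -2.318775.
D < 0, so the roots are the complex-conjugate pair z = (-b +/- i sqrt(-D)) / (2a) = -0.6426 +/- 0.7923i.
For a conjugate pair |z|^2 = z * conj(z) = (product of roots) = c/a = 1/(0.961) = 1.040583, so |z| = sqrt(1.040583) = 1.0201 for both roots.
Moduli of all roots: 1.0201, 1.0201.
All moduli strictly greater than 1? Yes.
Verdict: Invertible.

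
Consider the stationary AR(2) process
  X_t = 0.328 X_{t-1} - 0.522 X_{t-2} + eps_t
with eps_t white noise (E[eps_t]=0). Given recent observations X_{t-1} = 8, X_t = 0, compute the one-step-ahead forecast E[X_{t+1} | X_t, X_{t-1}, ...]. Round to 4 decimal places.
E[X_{t+1} \mid \mathcal F_t] = -4.1760

For an AR(p) model X_t = c + sum_i phi_i X_{t-i} + eps_t, the
one-step-ahead conditional mean is
  E[X_{t+1} | X_t, ...] = c + sum_i phi_i X_{t+1-i}.
Substitute known values:
  E[X_{t+1} | ...] = (0.328) * (0) + (-0.522) * (8)
                   = -4.1760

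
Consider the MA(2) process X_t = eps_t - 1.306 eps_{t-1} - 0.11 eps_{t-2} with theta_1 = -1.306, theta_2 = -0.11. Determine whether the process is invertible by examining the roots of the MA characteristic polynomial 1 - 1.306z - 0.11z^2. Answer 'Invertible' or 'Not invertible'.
\text{Not invertible}

The MA(q) characteristic polynomial is P(z) = 1 - 1.306z - 0.11z^2.
Invertibility requires all roots to lie outside the unit circle, i.e. |z| > 1 for every root.
Set 1 + (-1.306) z + (-0.11) z^2 = 0, i.e. a z^2 + b z + c = 0 with a = -0.11, b = -1.306, c = 1.
Discriminant D = b^2 - 4ac = (-1.306)^2 - 4*(-0.11)*1 = 1.705636 - (-0.44) = 2.145636.
D >= 0, so the roots are real: z = (-b +/- sqrt(D)) / (2a) = (1.306 +/- 1.464799) / (-0.22).
  z_1 = (1.306 + 1.464799) / (-0.22) = -12.5945,   |z_1| = 12.5945.
  z_2 = (1.306 - 1.464799) / (-0.22) = 0.7218,   |z_2| = 0.7218.
Moduli of all roots: 12.5945, 0.7218.
All moduli strictly greater than 1? No.
Verdict: Not invertible.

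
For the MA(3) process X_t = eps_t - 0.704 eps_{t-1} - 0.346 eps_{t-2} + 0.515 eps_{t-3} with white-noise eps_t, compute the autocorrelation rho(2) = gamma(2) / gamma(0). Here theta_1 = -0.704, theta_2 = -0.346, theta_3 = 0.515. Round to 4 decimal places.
\rho(2) = -0.3768

For an MA(q) process with theta_0 = 1, the autocovariance is
  gamma(k) = sigma^2 * sum_{i=0..q-k} theta_i * theta_{i+k},
and rho(k) = gamma(k) / gamma(0). Sigma^2 cancels.
  numerator   = (1)*(-0.346) + (-0.704)*(0.515) = -0.70856.
  denominator = (1)^2 + (-0.704)^2 + (-0.346)^2 + (0.515)^2 = 1.880557.
  rho(2) = -0.70856 / 1.880557 = -0.3768.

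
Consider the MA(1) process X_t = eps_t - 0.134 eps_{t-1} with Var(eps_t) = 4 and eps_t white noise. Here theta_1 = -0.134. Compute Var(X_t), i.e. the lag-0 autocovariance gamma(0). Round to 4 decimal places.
\gamma(0) = 4.0718

For an MA(q) process X_t = eps_t + sum_i theta_i eps_{t-i} with
Var(eps_t) = sigma^2, the variance is
  gamma(0) = sigma^2 * (1 + sum_i theta_i^2).
  sum_i theta_i^2 = (-0.134)^2 = 0.017956.
  gamma(0) = 4 * (1 + 0.017956) = 4 * 1.017956 = 4.071824, which rounds to 4.0718.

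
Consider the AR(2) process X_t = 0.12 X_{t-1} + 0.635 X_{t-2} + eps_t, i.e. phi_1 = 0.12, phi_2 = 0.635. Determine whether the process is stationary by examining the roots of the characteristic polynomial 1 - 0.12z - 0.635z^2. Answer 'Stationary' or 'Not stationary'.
\text{Stationary}

The AR(p) characteristic polynomial is P(z) = 1 - 0.12z - 0.635z^2.
Stationarity requires all roots to lie outside the unit circle, i.e. |z| > 1 for every root.
Set 1 + (-0.12) z + (-0.635) z^2 = 0, i.e. a z^2 + b z + c = 0 with a = -0.635, b = -0.12, c = 1.
Discriminant D = b^2 - 4ac = (-0.12)^2 - 4*(-0.635)*1 = 0.0144 - (-2.54) = 2.5544.
D >= 0, so the roots are real: z = (-b +/- sqrt(D)) / (2a) = (0.12 +/- 1.598249) / (-1.27).
  z_1 = (0.12 + 1.598249) / (-1.27) = -1.353,   |z_1| = 1.353.
  z_2 = (0.12 - 1.598249) / (-1.27) = 1.164,   |z_2| = 1.164.
Moduli of all roots: 1.3530, 1.1640.
All moduli strictly greater than 1? Yes.
Verdict: Stationary.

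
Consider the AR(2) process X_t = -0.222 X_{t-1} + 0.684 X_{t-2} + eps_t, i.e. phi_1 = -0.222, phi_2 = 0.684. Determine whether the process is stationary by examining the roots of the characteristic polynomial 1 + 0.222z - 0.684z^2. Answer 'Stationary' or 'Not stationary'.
\text{Stationary}

The AR(p) characteristic polynomial is P(z) = 1 + 0.222z - 0.684z^2.
Stationarity requires all roots to lie outside the unit circle, i.e. |z| > 1 for every root.
Set 1 + (0.222) z + (-0.684) z^2 = 0, i.e. a z^2 + b z + c = 0 with a = -0.684, b = 0.222, c = 1.
Discriminant D = b^2 - 4ac = (0.222)^2 - 4*(-0.684)*1 = 0.049284 - (-2.736) = 2.785284.
D >= 0, so the roots are real: z = (-b +/- sqrt(D)) / (2a) = (-0.222 +/- 1.668917) / (-1.368).
  z_1 = (-0.222 + 1.668917) / (-1.368) = -1.0577,   |z_1| = 1.0577.
  z_2 = (-0.222 - 1.668917) / (-1.368) = 1.3822,   |z_2| = 1.3822.
Moduli of all roots: 1.0577, 1.3822.
All moduli strictly greater than 1? Yes.
Verdict: Stationary.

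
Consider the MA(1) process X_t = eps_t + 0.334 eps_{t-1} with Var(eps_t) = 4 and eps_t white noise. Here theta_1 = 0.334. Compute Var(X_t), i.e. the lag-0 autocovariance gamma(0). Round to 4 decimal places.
\gamma(0) = 4.4462

For an MA(q) process X_t = eps_t + sum_i theta_i eps_{t-i} with
Var(eps_t) = sigma^2, the variance is
  gamma(0) = sigma^2 * (1 + sum_i theta_i^2).
  sum_i theta_i^2 = (0.334)^2 = 0.111556.
  gamma(0) = 4 * (1 + 0.111556) = 4 * 1.111556 = 4.446224, which rounds to 4.4462.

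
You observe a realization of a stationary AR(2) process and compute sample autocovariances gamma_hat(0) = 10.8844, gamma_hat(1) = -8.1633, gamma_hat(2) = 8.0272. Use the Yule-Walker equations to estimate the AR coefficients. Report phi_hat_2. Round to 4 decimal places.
\hat\phi_{2} = 0.4000

The Yule-Walker equations for an AR(p) process read, in matrix form,
  Gamma_p phi = r_p,   with   (Gamma_p)_{ij} = gamma(|i - j|),
                       (r_p)_i = gamma(i),   i,j = 1..p.
Substitute the sample gammas (Toeplitz matrix and right-hand side of size 2):
  Gamma_p = [[10.8844, -8.1633], [-8.1633, 10.8844]]
  r_p     = [-8.1633, 8.0272]
Written out:
  10.8844 phi_1 - 8.1633 phi_2 = -8.1633
  -8.1633 phi_1 + 10.8844 phi_2 = 8.0272
Solve by Cramer's rule:
  det = gamma(0)^2 - gamma(1)^2 = (10.8844)^2 - (-8.1633)^2 = 118.47016336 - 66.63946689 = 51.83069647
  phi_hat_1 = [gamma(1) gamma(0) - gamma(1) gamma(2)] / det = [(-8.1633)(10.8844) - (-8.1633)(8.0272)] / 51.83069647 = -23.32418076 / 51.83069647 = -0.45
  phi_hat_2 = [gamma(0) gamma(2) - gamma(1)^2] / det = [(10.8844)(8.0272) - (-8.1633)^2] / 51.83069647 = 20.73178879 / 51.83069647 = 0.4
So phi_hat = [-0.4500, 0.4000].
Therefore phi_hat_2 = 0.4000.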